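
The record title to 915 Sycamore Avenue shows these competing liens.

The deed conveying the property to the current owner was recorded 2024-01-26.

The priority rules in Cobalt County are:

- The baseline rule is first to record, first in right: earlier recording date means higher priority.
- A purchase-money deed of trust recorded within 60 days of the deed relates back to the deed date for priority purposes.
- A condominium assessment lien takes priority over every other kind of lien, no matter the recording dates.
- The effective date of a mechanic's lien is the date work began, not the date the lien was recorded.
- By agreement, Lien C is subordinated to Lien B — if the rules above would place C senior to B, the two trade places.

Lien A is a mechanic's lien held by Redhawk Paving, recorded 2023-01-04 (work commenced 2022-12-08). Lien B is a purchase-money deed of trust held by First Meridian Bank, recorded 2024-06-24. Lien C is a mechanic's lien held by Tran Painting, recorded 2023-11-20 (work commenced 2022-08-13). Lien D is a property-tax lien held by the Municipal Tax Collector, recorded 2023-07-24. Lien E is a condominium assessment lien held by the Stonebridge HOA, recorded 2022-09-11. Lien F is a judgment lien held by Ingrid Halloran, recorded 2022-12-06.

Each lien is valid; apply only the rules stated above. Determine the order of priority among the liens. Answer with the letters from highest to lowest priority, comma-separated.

E, B, F, A, D, C

Adjusting effective dates: A relates back to 2022-12-08 (work commenced); B was recorded 150 days after the deed — beyond 60 days — so no relation-back applies; C relates back to 2022-08-13 (work commenced).
E is a condominium assessment lien, so it outranks all other liens regardless of date.
Remaining liens by effective date: C (2022-08-13), F (2022-12-06), A (2022-12-08), D (2023-07-24), B (2024-06-24).
C is senior to B before the subordination, so the two trade places.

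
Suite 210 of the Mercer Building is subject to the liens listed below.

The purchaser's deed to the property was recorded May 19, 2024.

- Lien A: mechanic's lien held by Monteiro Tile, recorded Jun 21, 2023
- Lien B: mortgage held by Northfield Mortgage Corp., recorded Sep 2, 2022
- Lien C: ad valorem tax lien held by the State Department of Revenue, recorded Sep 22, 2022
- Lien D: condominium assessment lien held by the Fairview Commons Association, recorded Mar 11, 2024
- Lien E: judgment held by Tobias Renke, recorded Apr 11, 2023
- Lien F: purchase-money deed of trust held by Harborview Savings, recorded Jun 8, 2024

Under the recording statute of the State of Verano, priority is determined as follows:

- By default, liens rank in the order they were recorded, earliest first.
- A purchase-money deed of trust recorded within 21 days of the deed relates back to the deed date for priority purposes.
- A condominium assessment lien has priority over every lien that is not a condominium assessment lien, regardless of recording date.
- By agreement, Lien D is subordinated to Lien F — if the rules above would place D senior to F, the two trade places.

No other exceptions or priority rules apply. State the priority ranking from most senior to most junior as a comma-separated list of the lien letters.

Effective dates: F's effective date is the deed date, May 19, 2024.
D is a condominium assessment lien and takes priority over every other lien.
Remaining liens by effective date: B (Sep 2, 2022), C (Sep 22, 2022), E (Apr 11, 2023), A (Jun 21, 2023), F (May 19, 2024).
D would otherwise be senior to F, so under the subordination agreement D and F exchange positions.

F, B, C, E, A, D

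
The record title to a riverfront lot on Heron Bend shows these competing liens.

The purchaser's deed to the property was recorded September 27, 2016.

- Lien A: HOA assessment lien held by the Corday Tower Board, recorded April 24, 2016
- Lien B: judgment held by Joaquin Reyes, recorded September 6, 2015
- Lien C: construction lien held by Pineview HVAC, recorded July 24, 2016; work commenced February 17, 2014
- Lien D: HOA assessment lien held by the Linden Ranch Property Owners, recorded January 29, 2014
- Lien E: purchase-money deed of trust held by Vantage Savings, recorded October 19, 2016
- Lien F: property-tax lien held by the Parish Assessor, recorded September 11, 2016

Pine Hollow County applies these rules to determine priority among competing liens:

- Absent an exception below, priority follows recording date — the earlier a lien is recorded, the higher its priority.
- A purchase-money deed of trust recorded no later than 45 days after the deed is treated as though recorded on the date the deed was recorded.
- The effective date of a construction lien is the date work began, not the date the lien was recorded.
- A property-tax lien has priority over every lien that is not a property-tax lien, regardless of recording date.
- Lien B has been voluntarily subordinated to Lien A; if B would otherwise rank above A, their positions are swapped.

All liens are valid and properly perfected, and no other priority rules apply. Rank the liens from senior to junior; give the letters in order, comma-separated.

Effective dates: C relates back to February 17, 2014 (work commenced); E relates back to the deed date September 27, 2016.
F is a property-tax lien and takes priority over every other lien.
Among the remaining liens, by effective date: D (January 29, 2014), C (February 17, 2014), B (September 6, 2015), A (April 24, 2016), E (September 27, 2016).
B would otherwise be senior to A, so under the subordination agreement B and A exchange positions.

F, D, C, A, B, E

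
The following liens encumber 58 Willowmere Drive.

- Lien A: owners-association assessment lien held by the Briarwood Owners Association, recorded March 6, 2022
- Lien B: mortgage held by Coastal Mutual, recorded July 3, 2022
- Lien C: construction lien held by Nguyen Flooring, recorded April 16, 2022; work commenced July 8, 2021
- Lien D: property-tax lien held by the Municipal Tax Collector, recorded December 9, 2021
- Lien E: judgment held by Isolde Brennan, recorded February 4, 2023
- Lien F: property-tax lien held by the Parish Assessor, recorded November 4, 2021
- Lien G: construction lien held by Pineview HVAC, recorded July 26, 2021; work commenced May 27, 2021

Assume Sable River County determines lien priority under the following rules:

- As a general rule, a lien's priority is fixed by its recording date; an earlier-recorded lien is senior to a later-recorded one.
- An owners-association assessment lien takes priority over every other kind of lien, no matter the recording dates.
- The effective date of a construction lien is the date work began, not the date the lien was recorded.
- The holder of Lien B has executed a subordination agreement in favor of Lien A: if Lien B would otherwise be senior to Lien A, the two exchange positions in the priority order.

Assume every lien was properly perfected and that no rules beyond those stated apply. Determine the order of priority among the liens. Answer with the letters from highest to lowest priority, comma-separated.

A, G, C, F, D, B, E

Adjusting effective dates: C's effective date is July 8, 2021, when work began; G's effective date is May 27, 2021, when work began.
A is an owners-association assessment lien, so it outranks all other liens regardless of date.
Among the remaining liens, by effective date: G (May 27, 2021), C (July 8, 2021), F (November 4, 2021), D (December 9, 2021), B (July 3, 2022), E (February 4, 2023).
B already ranks below A; the subordination has no effect.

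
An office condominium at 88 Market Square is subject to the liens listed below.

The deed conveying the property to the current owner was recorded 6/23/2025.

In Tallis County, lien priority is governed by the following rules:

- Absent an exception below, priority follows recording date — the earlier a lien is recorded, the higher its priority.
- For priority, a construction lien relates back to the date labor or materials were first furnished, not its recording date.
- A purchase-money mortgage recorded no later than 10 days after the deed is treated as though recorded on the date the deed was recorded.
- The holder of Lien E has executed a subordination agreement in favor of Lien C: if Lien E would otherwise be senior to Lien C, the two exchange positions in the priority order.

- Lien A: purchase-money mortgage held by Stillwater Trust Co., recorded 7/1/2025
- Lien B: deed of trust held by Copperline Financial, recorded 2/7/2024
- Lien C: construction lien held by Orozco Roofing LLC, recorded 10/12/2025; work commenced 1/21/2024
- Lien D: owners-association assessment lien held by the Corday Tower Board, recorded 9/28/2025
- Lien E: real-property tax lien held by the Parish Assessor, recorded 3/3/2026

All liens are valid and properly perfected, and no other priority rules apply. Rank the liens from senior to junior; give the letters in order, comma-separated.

C, B, A, D, E

First, effective dates: A relates back to the deed date 6/23/2025; C is treated as recorded 1/21/2024, the work-commencement date.
Sorted by effective date: C (1/21/2024), B (2/7/2024), A (6/23/2025), D (9/28/2025), E (3/3/2026).
E is already junior to C, so the subordination agreement changes nothing.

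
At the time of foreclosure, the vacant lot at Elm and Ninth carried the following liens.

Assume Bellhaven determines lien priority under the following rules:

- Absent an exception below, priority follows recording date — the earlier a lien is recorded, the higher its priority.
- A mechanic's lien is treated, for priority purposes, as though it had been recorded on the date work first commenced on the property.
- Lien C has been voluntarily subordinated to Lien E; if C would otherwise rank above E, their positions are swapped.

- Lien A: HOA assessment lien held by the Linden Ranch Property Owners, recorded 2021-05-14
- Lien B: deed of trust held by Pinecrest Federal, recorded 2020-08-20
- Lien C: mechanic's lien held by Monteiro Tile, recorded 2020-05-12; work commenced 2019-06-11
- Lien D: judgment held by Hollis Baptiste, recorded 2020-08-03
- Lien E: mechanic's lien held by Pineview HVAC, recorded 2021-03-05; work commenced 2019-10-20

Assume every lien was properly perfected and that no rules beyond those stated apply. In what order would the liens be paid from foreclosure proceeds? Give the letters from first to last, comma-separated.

Adjusting effective dates: C's effective date is 2019-06-11, when work began; E's effective date is 2019-10-20, when work began.
Ordering by effective date: C (2019-06-11), E (2019-10-20), D (2020-08-03), B (2020-08-20), A (2021-05-14).
C is senior to E before the subordination, so the two trade places.

E, C, D, B, A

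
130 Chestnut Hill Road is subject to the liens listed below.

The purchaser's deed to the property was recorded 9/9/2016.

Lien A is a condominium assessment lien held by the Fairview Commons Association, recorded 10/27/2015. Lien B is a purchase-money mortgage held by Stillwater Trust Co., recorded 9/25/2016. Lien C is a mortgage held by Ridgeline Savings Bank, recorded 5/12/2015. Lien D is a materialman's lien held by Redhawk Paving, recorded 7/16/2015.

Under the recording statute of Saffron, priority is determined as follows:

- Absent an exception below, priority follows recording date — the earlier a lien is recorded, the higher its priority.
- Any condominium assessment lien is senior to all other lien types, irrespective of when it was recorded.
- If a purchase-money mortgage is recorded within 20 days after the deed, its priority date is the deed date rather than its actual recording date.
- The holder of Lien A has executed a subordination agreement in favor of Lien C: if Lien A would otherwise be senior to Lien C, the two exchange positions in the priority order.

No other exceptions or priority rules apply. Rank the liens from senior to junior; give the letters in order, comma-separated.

First, effective dates: B relates back to the deed date 9/9/2016.
A, as a condominium assessment lien, has superpriority and ranks first.
Among the remaining liens, by effective date: C (5/12/2015), D (7/16/2015), B (9/9/2016).
A is senior to C before the subordination, so the two trade places.

C, A, D, B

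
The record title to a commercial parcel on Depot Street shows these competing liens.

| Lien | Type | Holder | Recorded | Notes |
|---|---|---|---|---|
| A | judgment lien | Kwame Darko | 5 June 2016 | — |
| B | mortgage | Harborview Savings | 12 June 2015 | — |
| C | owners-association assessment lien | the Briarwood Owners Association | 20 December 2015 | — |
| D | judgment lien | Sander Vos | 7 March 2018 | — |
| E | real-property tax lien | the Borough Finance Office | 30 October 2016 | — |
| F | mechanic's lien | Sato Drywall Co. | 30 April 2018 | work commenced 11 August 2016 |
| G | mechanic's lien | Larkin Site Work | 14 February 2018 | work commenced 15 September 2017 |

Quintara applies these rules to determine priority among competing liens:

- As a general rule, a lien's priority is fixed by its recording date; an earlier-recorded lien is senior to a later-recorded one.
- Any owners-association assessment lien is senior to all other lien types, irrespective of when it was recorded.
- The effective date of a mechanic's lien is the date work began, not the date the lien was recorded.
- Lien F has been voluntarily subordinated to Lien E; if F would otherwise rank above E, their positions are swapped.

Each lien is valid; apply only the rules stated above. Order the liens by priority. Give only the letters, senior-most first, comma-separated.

C, B, A, E, F, G, D

Adjusting effective dates: F is treated as recorded 11 August 2016, the work-commencement date; G's effective date is 15 September 2017, when work began.
As an owners-association assessment lien, C is senior to every other lien.
Remaining liens by effective date: B (12 June 2015), A (5 June 2016), F (11 August 2016), E (30 October 2016), G (15 September 2017), D (7 March 2018).
F is senior to E before the subordination, so the two trade places.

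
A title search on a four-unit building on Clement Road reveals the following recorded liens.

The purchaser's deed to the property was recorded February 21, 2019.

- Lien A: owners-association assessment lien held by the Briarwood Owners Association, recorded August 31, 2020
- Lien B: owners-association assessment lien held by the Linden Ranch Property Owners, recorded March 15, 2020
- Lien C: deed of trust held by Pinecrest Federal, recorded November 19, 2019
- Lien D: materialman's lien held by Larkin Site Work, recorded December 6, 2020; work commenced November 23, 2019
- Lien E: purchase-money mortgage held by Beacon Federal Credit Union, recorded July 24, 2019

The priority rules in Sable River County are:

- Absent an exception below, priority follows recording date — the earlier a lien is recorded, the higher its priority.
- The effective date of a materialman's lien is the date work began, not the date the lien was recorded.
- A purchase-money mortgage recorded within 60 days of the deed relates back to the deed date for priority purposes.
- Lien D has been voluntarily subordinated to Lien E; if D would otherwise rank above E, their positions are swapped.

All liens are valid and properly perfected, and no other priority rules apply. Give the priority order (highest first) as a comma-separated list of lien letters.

E, C, D, B, A

Effective dates: D relates back to November 23, 2019 (work commenced); E missed the 60-day window (153 days after the deed), so its recording date stands.
By effective date: E (July 24, 2019), C (November 19, 2019), D (November 23, 2019), B (March 15, 2020), A (August 31, 2020).
Since D is not senior to E, the subordination leaves the order unchanged.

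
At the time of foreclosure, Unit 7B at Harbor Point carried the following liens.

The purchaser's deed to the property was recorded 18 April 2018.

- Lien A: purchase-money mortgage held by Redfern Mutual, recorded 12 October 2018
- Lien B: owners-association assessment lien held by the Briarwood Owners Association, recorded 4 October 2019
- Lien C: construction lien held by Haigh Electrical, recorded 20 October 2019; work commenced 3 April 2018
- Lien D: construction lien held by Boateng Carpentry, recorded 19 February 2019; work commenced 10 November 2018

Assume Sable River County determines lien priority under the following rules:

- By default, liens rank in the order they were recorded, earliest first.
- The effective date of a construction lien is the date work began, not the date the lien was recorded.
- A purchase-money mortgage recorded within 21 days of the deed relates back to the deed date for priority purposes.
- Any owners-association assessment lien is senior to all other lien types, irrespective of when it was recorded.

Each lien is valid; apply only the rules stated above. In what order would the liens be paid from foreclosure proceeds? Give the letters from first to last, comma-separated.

Effective dates after the stated exceptions: A missed the 21-day window (177 days after the deed), so its recording date stands; C is treated as recorded 3 April 2018, the work-commencement date; D is treated as recorded 10 November 2018, the work-commencement date.
B is an owners-association assessment lien and takes priority over every other lien.
Among the remaining liens, by effective date: C (3 April 2018), A (12 October 2018), D (10 November 2018).

B, C, A, D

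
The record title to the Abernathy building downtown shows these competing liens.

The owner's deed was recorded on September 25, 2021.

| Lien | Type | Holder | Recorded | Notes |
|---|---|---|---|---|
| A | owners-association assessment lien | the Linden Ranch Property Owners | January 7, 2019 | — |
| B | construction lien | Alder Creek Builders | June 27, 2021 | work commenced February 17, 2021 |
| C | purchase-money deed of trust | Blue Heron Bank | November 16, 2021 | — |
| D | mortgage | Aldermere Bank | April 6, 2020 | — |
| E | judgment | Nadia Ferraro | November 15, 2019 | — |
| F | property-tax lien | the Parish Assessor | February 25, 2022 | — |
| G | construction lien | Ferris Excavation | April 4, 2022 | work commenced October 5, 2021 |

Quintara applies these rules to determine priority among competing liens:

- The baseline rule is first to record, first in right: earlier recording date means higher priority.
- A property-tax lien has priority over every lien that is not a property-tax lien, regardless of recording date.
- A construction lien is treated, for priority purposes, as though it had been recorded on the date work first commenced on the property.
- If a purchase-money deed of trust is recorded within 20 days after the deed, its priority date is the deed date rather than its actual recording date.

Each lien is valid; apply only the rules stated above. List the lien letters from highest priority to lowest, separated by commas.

First, effective dates: B's effective date is February 17, 2021, when work began; C missed the 20-day window (52 days after the deed), so its recording date stands; G's effective date is October 5, 2021, when work began.
F, as a property-tax lien, has superpriority and ranks first.
Ordering the rest by effective date: A (January 7, 2019), E (November 15, 2019), D (April 6, 2020), B (February 17, 2021), G (October 5, 2021), C (November 16, 2021).

F, A, E, D, B, G, C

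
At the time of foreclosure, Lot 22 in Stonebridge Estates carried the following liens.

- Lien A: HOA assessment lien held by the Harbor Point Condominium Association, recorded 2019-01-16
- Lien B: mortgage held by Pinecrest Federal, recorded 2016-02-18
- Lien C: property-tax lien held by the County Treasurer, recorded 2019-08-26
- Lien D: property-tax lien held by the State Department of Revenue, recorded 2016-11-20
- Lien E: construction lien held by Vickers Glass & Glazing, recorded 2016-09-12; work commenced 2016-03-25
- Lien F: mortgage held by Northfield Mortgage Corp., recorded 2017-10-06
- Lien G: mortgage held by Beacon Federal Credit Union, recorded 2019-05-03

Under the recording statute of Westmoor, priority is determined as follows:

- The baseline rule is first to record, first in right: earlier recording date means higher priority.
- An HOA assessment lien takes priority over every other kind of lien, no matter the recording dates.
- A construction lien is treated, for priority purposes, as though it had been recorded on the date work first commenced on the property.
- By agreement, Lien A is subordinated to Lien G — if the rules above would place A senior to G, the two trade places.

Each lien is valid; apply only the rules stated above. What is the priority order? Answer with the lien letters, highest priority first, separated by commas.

G, B, E, D, F, A, C

Effective dates: E relates back to 2016-03-25 (work commenced).
A, as an HOA assessment lien, has superpriority and ranks first.
Ordering the rest by effective date: B (2016-02-18), E (2016-03-25), D (2016-11-20), F (2017-10-06), G (2019-05-03), C (2019-08-26).
A would otherwise be senior to G, so under the subordination agreement A and G exchange positions.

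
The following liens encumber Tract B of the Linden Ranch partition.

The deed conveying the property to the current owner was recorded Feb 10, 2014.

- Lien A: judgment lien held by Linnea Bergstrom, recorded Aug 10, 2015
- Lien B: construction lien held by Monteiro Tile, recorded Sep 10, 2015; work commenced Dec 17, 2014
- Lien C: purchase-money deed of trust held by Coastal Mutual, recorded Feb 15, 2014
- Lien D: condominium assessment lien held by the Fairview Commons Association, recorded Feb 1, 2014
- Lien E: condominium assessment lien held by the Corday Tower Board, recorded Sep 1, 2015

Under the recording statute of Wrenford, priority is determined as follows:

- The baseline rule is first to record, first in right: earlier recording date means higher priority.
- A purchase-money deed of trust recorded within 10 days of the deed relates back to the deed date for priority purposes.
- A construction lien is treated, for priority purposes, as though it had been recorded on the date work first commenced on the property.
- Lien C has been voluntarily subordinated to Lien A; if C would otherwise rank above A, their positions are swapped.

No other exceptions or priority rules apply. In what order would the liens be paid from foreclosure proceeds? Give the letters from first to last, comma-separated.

D, A, B, C, E

Effective dates: B is treated as recorded Dec 17, 2014, the work-commencement date; C's effective date is the deed date, Feb 10, 2014.
Sorted by effective date: D (Feb 1, 2014), C (Feb 10, 2014), B (Dec 17, 2014), A (Aug 10, 2015), E (Sep 1, 2015).
C is senior to A before the subordination, so the two trade places.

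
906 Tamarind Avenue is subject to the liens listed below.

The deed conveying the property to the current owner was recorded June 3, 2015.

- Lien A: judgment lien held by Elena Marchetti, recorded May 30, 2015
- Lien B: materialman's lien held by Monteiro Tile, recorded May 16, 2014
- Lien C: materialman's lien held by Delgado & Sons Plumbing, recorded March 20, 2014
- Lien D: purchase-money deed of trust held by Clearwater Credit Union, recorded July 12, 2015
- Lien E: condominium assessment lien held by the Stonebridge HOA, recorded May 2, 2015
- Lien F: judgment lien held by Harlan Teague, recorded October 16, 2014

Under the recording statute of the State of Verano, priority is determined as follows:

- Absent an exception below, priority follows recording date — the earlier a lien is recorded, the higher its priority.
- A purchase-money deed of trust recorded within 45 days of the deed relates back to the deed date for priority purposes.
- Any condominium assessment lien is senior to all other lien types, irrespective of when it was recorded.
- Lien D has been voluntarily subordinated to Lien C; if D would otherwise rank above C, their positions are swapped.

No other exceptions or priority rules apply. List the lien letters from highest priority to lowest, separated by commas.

Effective dates after the stated exceptions: D was recorded within the 45-day window, so its effective date is the deed date June 3, 2015.
E is a condominium assessment lien and takes priority over every other lien.
Among the remaining liens, by effective date: C (March 20, 2014), B (May 16, 2014), F (October 16, 2014), A (May 30, 2015), D (June 3, 2015).
Since D is not senior to C, the subordination leaves the order unchanged.

E, C, B, F, A, D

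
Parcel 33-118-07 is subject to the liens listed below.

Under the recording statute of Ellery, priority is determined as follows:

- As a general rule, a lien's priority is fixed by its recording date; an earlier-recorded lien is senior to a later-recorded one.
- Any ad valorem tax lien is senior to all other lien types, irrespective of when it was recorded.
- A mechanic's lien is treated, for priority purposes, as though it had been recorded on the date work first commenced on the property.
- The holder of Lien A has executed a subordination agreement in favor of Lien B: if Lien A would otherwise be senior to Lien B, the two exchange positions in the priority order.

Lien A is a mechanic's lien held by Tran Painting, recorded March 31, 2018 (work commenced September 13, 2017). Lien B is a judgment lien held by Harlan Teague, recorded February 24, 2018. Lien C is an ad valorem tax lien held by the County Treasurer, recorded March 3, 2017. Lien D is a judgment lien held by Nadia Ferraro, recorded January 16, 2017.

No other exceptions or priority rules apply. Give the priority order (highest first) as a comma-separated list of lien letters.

Adjusting effective dates: A is treated as recorded September 13, 2017, the work-commencement date.
As an ad valorem tax lien, C is senior to every other lien.
Among the remaining liens, by effective date: D (January 16, 2017), A (September 13, 2017), B (February 24, 2018).
A would otherwise be senior to B, so under the subordination agreement A and B exchange positions.

C, D, B, A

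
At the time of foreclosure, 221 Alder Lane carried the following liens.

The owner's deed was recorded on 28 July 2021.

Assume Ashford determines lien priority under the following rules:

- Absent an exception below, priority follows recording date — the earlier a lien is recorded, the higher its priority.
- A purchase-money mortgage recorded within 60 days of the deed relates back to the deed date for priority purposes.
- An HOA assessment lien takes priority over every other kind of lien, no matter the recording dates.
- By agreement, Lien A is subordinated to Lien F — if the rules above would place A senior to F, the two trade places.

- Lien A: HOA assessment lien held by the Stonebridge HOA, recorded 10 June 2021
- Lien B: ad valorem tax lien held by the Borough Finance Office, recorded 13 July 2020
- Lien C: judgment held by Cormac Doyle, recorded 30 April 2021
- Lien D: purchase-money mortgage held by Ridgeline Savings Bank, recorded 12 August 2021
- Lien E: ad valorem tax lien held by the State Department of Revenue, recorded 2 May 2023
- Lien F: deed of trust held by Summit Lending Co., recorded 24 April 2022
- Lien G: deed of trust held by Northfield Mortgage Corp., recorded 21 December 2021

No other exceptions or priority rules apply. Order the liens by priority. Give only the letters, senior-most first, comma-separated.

Effective dates after the stated exceptions: D was recorded within the 60-day window, so its effective date is the deed date 28 July 2021.
A is an HOA assessment lien and takes priority over every other lien.
Ordering the rest by effective date: B (13 July 2020), C (30 April 2021), D (28 July 2021), G (21 December 2021), F (24 April 2022), E (2 May 2023).
A would otherwise be senior to F, so under the subordination agreement A and F exchange positions.

F, B, C, D, G, A, E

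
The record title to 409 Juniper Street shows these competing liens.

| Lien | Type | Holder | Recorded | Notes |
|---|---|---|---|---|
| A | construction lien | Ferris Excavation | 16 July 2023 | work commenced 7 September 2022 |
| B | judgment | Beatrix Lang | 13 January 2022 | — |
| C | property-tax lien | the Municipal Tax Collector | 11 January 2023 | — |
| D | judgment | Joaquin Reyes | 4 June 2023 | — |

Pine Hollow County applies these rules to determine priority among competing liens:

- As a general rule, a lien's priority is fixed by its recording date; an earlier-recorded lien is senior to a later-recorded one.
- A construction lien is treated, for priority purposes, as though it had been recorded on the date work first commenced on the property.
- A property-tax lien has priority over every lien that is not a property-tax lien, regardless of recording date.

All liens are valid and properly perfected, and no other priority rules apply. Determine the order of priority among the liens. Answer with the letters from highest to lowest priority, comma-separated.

C, B, A, D

First, effective dates: A relates back to 7 September 2022 (work commenced).
C is a property-tax lien, so it outranks all other liens regardless of date.
Among the remaining liens, by effective date: B (13 January 2022), A (7 September 2022), D (4 June 2023).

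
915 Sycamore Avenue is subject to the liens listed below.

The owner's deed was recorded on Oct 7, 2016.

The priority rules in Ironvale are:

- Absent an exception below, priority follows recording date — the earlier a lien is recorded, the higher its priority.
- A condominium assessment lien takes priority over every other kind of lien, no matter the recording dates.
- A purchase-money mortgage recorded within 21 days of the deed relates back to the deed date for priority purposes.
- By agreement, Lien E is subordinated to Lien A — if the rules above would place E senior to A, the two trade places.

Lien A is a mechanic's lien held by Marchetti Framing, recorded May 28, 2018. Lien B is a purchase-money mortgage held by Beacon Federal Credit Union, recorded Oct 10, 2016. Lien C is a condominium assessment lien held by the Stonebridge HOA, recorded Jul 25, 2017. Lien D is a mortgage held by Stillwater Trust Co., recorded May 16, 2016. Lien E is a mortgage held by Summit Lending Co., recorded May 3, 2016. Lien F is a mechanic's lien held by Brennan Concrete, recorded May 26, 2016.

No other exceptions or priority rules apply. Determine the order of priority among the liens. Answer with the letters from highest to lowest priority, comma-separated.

C, A, D, F, B, E

Effective dates: B was recorded within the 21-day window, so its effective date is the deed date Oct 7, 2016.
C, as a condominium assessment lien, has superpriority and ranks first.
Ordering the rest by effective date: E (May 3, 2016), D (May 16, 2016), F (May 26, 2016), B (Oct 7, 2016), A (May 28, 2018).
Because E would otherwise rank above A, the subordination swaps them.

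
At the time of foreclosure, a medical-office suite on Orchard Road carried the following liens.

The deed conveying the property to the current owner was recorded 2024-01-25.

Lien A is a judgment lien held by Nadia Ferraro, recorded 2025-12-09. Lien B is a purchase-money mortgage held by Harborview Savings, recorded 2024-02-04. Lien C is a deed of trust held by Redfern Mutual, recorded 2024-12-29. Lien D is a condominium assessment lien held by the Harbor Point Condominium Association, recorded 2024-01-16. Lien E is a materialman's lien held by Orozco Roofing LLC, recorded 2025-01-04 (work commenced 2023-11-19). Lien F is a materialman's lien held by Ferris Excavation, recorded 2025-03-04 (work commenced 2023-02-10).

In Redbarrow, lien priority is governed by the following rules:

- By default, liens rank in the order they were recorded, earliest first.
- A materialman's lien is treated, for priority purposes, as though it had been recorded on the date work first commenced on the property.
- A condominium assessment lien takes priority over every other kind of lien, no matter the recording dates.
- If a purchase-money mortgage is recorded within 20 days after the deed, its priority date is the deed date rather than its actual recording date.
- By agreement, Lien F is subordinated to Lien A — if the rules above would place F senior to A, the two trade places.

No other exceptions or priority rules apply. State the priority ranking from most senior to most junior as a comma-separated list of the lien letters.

Effective dates: B was recorded within the 20-day window, so its effective date is the deed date 2024-01-25; E's effective date is 2023-11-19, when work began; F is treated as recorded 2023-02-10, the work-commencement date.
D is a condominium assessment lien, so it outranks all other liens regardless of date.
The other liens, earliest effective date first: F (2023-02-10), E (2023-11-19), B (2024-01-25), C (2024-12-29), A (2025-12-09).
Because F would otherwise rank above A, the subordination swaps them.

D, A, E, B, C, F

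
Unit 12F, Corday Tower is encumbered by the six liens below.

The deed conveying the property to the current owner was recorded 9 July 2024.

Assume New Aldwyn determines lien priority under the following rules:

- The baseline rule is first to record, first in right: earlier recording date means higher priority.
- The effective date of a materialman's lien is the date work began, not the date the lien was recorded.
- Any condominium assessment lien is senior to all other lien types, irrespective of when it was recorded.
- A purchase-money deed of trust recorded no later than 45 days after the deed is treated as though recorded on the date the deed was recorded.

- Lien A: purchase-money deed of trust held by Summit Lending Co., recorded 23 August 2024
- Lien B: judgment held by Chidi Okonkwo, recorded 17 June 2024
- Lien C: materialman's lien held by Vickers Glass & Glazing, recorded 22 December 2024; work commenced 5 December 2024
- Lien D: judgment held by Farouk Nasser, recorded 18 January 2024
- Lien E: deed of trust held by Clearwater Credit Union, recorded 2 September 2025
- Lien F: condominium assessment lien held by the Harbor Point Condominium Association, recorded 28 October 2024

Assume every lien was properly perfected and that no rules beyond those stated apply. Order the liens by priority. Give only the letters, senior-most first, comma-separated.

F, D, B, A, C, E

Effective dates after the stated exceptions: A was recorded within the 45-day window, so its effective date is the deed date 9 July 2024; C's effective date is 5 December 2024, when work began.
F, as a condominium assessment lien, has superpriority and ranks first.
The other liens, earliest effective date first: D (18 January 2024), B (17 June 2024), A (9 July 2024), C (5 December 2024), E (2 September 2025).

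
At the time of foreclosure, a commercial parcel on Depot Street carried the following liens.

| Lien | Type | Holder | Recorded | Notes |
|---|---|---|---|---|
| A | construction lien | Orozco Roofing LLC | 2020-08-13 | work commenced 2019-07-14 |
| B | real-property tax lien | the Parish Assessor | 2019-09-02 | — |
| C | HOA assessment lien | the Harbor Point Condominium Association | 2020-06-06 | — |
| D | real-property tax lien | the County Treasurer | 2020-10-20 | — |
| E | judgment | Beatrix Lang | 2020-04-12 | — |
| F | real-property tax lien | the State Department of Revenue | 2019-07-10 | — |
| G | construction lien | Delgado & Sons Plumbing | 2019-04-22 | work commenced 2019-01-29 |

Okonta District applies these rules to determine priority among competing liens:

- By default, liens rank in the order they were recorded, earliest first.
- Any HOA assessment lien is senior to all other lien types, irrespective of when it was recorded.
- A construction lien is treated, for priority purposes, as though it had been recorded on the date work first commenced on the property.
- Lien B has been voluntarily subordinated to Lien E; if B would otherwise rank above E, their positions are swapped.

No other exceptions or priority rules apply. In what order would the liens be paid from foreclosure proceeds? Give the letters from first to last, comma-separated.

Adjusting effective dates: A is treated as recorded 2019-07-14, the work-commencement date; G relates back to 2019-01-29 (work commenced).
C is an HOA assessment lien, so it outranks all other liens regardless of date.
Ordering the rest by effective date: G (2019-01-29), F (2019-07-10), A (2019-07-14), B (2019-09-02), E (2020-04-12), D (2020-10-20).
The subordination applies — B was senior to E — so B and E swap.

C, G, F, A, E, B, D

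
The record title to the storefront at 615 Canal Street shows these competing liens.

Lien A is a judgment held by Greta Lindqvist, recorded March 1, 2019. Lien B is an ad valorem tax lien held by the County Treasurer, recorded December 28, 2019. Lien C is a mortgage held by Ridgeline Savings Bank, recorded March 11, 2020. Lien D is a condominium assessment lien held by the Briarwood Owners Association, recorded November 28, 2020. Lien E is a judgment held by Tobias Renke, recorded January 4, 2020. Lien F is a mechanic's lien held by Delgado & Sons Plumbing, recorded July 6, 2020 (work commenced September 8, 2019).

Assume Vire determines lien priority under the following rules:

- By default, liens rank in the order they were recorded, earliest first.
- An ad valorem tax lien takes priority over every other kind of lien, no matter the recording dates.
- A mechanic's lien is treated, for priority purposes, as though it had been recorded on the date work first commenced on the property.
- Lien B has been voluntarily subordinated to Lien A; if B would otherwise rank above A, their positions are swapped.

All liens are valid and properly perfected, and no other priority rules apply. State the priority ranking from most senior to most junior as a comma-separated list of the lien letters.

A, B, F, E, C, D

Adjusting effective dates: F's effective date is September 8, 2019, when work began.
As an ad valorem tax lien, B is senior to every other lien.
Among the remaining liens, by effective date: A (March 1, 2019), F (September 8, 2019), E (January 4, 2020), C (March 11, 2020), D (November 28, 2020).
Because B would otherwise rank above A, the subordination swaps them.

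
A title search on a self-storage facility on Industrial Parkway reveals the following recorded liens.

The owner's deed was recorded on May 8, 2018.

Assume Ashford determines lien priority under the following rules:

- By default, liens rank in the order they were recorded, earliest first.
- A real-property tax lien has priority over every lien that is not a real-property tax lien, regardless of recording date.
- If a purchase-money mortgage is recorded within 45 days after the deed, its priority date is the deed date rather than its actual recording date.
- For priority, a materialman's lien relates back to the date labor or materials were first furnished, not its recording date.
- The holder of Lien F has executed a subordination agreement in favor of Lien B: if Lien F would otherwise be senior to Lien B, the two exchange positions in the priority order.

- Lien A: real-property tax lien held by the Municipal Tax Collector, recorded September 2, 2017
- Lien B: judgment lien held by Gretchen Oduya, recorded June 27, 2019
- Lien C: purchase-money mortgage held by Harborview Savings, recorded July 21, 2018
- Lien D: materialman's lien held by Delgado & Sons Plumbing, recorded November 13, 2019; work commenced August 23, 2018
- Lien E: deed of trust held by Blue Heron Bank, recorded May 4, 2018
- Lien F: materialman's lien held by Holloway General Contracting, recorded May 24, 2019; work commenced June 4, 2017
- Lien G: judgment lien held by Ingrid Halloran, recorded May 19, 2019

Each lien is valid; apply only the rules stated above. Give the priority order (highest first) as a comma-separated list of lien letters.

A, B, E, C, D, G, F

First, effective dates: C was recorded 74 days after the deed — beyond 45 days — so no relation-back applies; D relates back to August 23, 2018 (work commenced); F relates back to June 4, 2017 (work commenced).
A, as a real-property tax lien, has superpriority and ranks first.
Ordering the rest by effective date: F (June 4, 2017), E (May 4, 2018), C (July 21, 2018), D (August 23, 2018), G (May 19, 2019), B (June 27, 2019).
F is senior to B before the subordination, so the two trade places.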